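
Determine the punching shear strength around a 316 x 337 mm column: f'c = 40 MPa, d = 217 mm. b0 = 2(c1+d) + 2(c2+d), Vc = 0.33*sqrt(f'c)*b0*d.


b0 = 2*(316 + 217) + 2*(337 + 217) = 2174 mm
Vc = 0.33 * sqrt(40) * 2174 * 217 / 1000
= 984.61 kN

984.61


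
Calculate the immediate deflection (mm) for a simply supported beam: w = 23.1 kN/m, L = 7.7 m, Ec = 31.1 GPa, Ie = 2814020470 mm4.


Convert: L = 7.7 m = 7700 mm, Ec = 31.1 GPa = 31100 MPa
delta = 5 * 23.1 * 7700^4 / (384 * 31100 * 2814020470)
= 12.08 mm

12.08


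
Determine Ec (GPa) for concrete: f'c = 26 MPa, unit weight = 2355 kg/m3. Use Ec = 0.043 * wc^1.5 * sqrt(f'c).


Ec = 0.043 * 2355^1.5 * sqrt(26) / 1000
= 25.06 GPa

25.06


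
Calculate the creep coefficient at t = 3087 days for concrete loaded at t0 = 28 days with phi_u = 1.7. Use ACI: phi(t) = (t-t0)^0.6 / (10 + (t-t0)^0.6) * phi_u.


dt = 3087 - 28 = 3059
phi = 3059^0.6 / (10 + 3059^0.6) * 1.7
= 1.573

1.573


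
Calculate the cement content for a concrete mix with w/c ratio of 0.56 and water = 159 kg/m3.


Cement = water / (w/c)
= 159 / 0.56
= 283.9 kg/m3

283.9


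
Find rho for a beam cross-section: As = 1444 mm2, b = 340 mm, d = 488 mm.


rho = As / (b * d)
= 1444 / (340 * 488)
= 0.0087

0.0087


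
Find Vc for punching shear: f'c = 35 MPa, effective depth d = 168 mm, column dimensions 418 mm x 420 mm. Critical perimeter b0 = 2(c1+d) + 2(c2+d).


b0 = 2*(418 + 168) + 2*(420 + 168) = 2348 mm
Vc = 0.33 * sqrt(35) * 2348 * 168 / 1000
= 770.11 kN

770.11


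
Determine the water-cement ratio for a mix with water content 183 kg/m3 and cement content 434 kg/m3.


w/c = water / cement
w/c = 183 / 434 = 0.422

0.422


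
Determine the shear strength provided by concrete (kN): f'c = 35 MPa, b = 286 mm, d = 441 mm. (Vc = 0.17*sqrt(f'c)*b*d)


Vc = 0.17 * sqrt(35) * 286 * 441 / 1000
= 126.85 kN

126.85


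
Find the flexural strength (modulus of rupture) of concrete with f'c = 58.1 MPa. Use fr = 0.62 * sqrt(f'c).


fr = 0.62 * sqrt(58.1)
= 4.726 MPa

4.726


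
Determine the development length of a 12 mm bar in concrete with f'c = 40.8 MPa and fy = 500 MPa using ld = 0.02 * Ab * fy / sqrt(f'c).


Ab = pi * 12^2 / 4 = 113.097 mm2
ld = 0.02 * 113.097 * 500 / sqrt(40.8)
= 177.1 mm

177.1


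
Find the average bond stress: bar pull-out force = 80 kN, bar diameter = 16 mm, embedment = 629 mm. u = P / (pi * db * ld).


u = P / (pi * db * ld)
= 80 * 1000 / (pi * 16 * 629)
= 2.53 MPa

2.53


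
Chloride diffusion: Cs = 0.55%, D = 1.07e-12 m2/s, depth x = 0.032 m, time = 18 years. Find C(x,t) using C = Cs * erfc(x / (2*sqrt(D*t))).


t_seconds = 18 * 365.25 * 24 * 3600 = 568036800.0 s
arg = 0.032 / (2 * sqrt(1.07e-12 * 568036800.0))
= 0.649
erfc(0.649) = 0.3587
C = 0.55 * 0.3587 = 0.1973%

0.1973


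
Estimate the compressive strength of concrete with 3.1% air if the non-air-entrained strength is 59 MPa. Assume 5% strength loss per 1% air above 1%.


Strength loss = (3.1 - 1) * 5 = 10.5%
f'c = 59 * (1 - 10.5/100)
= 52.8 MPa

52.8


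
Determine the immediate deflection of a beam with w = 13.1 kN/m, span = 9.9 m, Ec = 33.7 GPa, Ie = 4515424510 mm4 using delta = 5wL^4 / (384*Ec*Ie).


Convert: L = 9.9 m = 9900 mm, Ec = 33.7 GPa = 33700 MPa
delta = 5 * 13.1 * 9900^4 / (384 * 33700 * 4515424510)
= 10.77 mm

10.77


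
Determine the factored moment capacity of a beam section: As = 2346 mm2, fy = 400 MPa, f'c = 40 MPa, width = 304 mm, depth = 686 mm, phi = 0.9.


a = As * fy / (0.85 * f'c * b)
= 2346 * 400 / (0.85 * 40 * 304)
= 90.7895 mm
Mn = As * fy * (d - a/2) / 10^6
= 601.144 kN-m
phi*Mn = 0.9 * 601.144 = 541.03 kN-m

541.03


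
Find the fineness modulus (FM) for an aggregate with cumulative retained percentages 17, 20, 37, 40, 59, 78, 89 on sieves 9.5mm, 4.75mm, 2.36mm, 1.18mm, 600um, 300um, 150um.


FM = sum(cumulative % retained) / 100
= 340 / 100
= 3.4

3.4


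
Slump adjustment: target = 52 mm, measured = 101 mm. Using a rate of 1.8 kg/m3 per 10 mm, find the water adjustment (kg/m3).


Difference = 52 - 101 = -49 mm
Water adjustment = -49 * 1.8 / 10 = -8.8 kg/m3

-8.8


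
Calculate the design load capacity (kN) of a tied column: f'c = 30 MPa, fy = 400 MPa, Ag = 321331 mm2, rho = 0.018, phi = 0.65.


Ast = rho * Ag = 0.018 * 321331 = 5783.958 mm2
phi*Pn = 0.65 * 0.80 * (0.85 * 30 * (321331 - 5783.958) + 400 * 5783.958) / 1000
= 5387.22 kN

5387.22


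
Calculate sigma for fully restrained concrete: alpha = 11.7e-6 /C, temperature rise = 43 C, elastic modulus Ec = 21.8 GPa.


sigma = alpha * dT * Ec
= 11.7e-6 * 43 * 21.8 * 1000
= 10.968 MPa

10.968


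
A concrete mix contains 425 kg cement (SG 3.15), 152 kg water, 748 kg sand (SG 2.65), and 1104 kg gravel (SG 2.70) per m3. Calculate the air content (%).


Vol cement = 425 / (3.15 * 1000) = 0.134921 m3
Vol water = 152 / 1000 = 0.152 m3
Vol sand = 748 / (2.65 * 1000) = 0.282264 m3
Vol gravel = 1104 / (2.70 * 1000) = 0.408889 m3
Total solid + water volume = 0.978074 m3
Air = (1 - 0.978074) * 100 = 2.19%

2.19


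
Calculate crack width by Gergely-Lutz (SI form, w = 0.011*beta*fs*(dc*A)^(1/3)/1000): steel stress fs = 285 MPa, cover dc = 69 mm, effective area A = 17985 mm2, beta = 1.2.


w = 0.011 * beta * fs * (dc * A)^(1/3) / 1000
= 0.011 * 1.2 * 285 * (69 * 17985)^(1/3) / 1000
= 0.404 mm

0.404


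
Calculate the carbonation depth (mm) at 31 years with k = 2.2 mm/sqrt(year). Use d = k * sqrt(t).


depth = k * sqrt(t)
= 2.2 * sqrt(31)
= 12.25 mm

12.25


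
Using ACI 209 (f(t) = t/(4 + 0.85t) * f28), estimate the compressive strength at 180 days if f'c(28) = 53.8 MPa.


f(180) = 180 / (4 + 0.85 * 180) * 53.8
= 180 / 157.0 * 53.8
= 61.68 MPa

61.68


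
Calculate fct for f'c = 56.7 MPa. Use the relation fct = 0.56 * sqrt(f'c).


fct = 0.56 * sqrt(56.7)
= 0.56 * 7.53
= 4.217 MPa

4.217


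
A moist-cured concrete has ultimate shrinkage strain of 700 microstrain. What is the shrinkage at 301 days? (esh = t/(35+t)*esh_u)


esh(301) = 301 / (35 + 301) * 700
= 301 / 336 * 700
= 627.1 microstrain

627.1


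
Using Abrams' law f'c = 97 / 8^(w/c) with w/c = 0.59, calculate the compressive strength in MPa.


f'c = 97 / 8^0.59
= 97 / 3.411
= 28.44 MPa

28.44


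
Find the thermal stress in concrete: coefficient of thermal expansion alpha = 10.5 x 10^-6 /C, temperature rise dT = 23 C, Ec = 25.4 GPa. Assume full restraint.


sigma = alpha * dT * Ec
= 10.5e-6 * 23 * 25.4 * 1000
= 6.134 MPa

6.134


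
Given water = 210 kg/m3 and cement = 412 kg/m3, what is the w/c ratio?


w/c = water / cement
w/c = 210 / 412 = 0.51

0.51


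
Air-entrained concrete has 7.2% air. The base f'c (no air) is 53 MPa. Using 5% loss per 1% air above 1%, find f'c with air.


Strength loss = (7.2 - 1) * 5 = 31.0%
f'c = 53 * (1 - 31.0/100)
= 36.57 MPa

36.57


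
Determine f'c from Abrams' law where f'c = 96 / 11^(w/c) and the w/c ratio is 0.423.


f'c = 96 / 11^0.423
= 96 / 2.757
= 34.81 MPa

34.81


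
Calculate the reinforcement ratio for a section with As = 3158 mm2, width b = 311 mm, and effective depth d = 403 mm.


rho = As / (b * d)
= 3158 / (311 * 403)
= 0.0252

0.0252


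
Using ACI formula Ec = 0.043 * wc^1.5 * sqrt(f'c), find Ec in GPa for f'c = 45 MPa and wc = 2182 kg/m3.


Ec = 0.043 * 2182^1.5 * sqrt(45) / 1000
= 29.4 GPa

29.4


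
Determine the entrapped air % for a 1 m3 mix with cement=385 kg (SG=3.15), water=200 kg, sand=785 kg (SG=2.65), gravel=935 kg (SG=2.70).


Vol cement = 385 / (3.15 * 1000) = 0.122222 m3
Vol water = 200 / 1000 = 0.2 m3
Vol sand = 785 / (2.65 * 1000) = 0.296226 m3
Vol gravel = 935 / (2.70 * 1000) = 0.346296 m3
Total solid + water volume = 0.964745 m3
Air = (1 - 0.964745) * 100 = 3.53%

3.53


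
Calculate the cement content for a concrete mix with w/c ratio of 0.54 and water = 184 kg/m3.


Cement = water / (w/c)
= 184 / 0.54
= 340.7 kg/m3

340.7


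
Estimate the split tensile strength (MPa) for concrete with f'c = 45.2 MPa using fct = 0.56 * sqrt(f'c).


fct = 0.56 * sqrt(45.2)
= 0.56 * 6.723
= 3.765 MPa

3.765


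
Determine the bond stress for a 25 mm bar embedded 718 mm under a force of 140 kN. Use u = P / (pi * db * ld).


u = P / (pi * db * ld)
= 140 * 1000 / (pi * 25 * 718)
= 2.483 MPa

2.483


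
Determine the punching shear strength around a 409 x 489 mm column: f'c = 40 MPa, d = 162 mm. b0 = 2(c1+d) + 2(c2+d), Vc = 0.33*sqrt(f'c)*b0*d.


b0 = 2*(409 + 162) + 2*(489 + 162) = 2444 mm
Vc = 0.33 * sqrt(40) * 2444 * 162 / 1000
= 826.34 kN

826.34


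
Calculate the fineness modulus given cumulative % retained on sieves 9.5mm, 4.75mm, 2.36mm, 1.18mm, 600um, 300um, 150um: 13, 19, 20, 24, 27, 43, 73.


FM = sum(cumulative % retained) / 100
= 219 / 100
= 2.19

2.19


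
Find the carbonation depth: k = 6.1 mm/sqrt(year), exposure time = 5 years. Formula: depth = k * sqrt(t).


depth = k * sqrt(t)
= 6.1 * sqrt(5)
= 13.64 mm

13.64


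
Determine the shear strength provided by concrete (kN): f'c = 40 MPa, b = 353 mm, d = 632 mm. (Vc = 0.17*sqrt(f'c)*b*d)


Vc = 0.17 * sqrt(40) * 353 * 632 / 1000
= 239.87 kN

239.87


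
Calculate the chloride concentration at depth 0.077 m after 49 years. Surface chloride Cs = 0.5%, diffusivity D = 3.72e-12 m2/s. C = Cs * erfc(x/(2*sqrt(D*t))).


t_seconds = 49 * 365.25 * 24 * 3600 = 1546322400.0 s
arg = 0.077 / (2 * sqrt(3.72e-12 * 1546322400.0))
= 0.5076
erfc(0.5076) = 0.4728
C = 0.5 * 0.4728 = 0.2364%

0.2364


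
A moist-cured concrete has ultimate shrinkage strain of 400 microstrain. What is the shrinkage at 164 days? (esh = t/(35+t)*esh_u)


esh(164) = 164 / (35 + 164) * 400
= 164 / 199 * 400
= 329.6 microstrain

329.6


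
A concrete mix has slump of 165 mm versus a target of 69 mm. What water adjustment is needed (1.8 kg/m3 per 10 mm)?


Difference = 69 - 165 = -96 mm
Water adjustment = -96 * 1.8 / 10 = -17.3 kg/m3

-17.3


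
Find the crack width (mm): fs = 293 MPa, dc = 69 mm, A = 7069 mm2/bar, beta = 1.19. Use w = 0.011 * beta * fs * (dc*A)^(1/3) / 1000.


w = 0.011 * beta * fs * (dc * A)^(1/3) / 1000
= 0.011 * 1.19 * 293 * (69 * 7069)^(1/3) / 1000
= 0.302 mm

0.302


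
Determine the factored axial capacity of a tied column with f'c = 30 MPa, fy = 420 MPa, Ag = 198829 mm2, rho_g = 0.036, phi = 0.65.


Ast = rho * Ag = 0.036 * 198829 = 7157.844 mm2
phi*Pn = 0.65 * 0.80 * (0.85 * 30 * (198829 - 7157.844) + 420 * 7157.844) / 1000
= 4104.83 kN

4104.83


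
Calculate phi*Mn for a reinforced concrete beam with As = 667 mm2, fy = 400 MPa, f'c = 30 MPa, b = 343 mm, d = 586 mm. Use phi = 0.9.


a = As * fy / (0.85 * f'c * b)
= 667 * 400 / (0.85 * 30 * 343)
= 30.5036 mm
Mn = As * fy * (d - a/2) / 10^6
= 152.2756 kN-m
phi*Mn = 0.9 * 152.2756 = 137.05 kN-m

137.05


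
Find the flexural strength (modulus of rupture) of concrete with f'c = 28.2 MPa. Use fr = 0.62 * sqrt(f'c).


fr = 0.62 * sqrt(28.2)
= 3.292 MPa

3.292


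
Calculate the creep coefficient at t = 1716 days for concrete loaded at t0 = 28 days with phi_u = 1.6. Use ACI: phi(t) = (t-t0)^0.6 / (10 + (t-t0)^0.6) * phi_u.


dt = 1716 - 28 = 1688
phi = 1688^0.6 / (10 + 1688^0.6) * 1.6
= 1.434

1.434


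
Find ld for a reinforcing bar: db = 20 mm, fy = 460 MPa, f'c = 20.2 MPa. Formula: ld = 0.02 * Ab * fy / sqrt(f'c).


Ab = pi * 20^2 / 4 = 314.159 mm2
ld = 0.02 * 314.159 * 460 / sqrt(20.2)
= 643.1 mm

643.1


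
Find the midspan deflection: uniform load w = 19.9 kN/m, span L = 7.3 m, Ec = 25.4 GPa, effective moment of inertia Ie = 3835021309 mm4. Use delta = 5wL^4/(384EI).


Convert: L = 7.3 m = 7300 mm, Ec = 25.4 GPa = 25400 MPa
delta = 5 * 19.9 * 7300^4 / (384 * 25400 * 3835021309)
= 7.55 mm

7.55


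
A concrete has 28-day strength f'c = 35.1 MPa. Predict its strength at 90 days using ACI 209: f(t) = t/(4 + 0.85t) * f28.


f(90) = 90 / (4 + 0.85 * 90) * 35.1
= 90 / 80.5 * 35.1
= 39.24 MPa

39.24


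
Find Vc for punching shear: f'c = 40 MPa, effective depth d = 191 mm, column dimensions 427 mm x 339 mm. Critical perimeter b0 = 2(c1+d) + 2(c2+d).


b0 = 2*(427 + 191) + 2*(339 + 191) = 2296 mm
Vc = 0.33 * sqrt(40) * 2296 * 191 / 1000
= 915.27 kN

915.27


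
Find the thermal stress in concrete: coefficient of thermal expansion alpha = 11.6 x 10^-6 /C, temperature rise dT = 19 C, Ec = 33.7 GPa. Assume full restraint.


sigma = alpha * dT * Ec
= 11.6e-6 * 19 * 33.7 * 1000
= 7.427 MPa

7.427


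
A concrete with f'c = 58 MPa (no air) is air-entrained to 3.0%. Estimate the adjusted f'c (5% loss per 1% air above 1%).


Strength loss = (3.0 - 1) * 5 = 10.0%
f'c = 58 * (1 - 10.0/100)
= 52.2 MPa

52.2


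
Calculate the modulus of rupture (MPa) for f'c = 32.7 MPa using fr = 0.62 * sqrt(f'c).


fr = 0.62 * sqrt(32.7)
= 3.545 MPa

3.545


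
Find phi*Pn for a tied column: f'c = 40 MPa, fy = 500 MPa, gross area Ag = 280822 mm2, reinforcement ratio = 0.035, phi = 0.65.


Ast = rho * Ag = 0.035 * 280822 = 9828.77 mm2
phi*Pn = 0.65 * 0.80 * (0.85 * 40 * (280822 - 9828.77) + 500 * 9828.77) / 1000
= 7346.64 kN

7346.64


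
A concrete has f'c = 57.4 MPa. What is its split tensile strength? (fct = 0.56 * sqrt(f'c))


fct = 0.56 * sqrt(57.4)
= 0.56 * 7.576
= 4.243 MPa

4.243


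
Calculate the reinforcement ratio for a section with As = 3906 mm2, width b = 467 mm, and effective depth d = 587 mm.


rho = As / (b * d)
= 3906 / (467 * 587)
= 0.0142

0.0142


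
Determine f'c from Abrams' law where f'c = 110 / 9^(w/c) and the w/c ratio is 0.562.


f'c = 110 / 9^0.562
= 110 / 3.438
= 32.0 MPa

32.0


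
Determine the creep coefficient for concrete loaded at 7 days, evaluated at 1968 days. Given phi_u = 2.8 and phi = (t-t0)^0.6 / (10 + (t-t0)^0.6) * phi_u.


dt = 1968 - 7 = 1961
phi = 1961^0.6 / (10 + 1961^0.6) * 2.8
= 2.532

2.532


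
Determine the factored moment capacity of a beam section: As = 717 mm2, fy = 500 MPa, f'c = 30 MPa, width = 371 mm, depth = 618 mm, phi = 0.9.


a = As * fy / (0.85 * f'c * b)
= 717 * 500 / (0.85 * 30 * 371)
= 37.8944 mm
Mn = As * fy * (d - a/2) / 10^6
= 214.7604 kN-m
phi*Mn = 0.9 * 214.7604 = 193.28 kN-m

193.28


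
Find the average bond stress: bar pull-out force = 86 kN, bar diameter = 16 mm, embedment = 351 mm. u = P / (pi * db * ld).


u = P / (pi * db * ld)
= 86 * 1000 / (pi * 16 * 351)
= 4.874 MPa

4.874


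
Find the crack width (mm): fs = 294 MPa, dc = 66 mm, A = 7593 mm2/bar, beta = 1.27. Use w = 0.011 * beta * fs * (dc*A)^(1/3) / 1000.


w = 0.011 * beta * fs * (dc * A)^(1/3) / 1000
= 0.011 * 1.27 * 294 * (66 * 7593)^(1/3) / 1000
= 0.326 mm

0.326


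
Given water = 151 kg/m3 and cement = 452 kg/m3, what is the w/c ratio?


w/c = water / cement
w/c = 151 / 452 = 0.334

0.334


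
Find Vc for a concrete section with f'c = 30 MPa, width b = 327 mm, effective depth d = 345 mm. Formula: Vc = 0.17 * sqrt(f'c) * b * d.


Vc = 0.17 * sqrt(30) * 327 * 345 / 1000
= 105.05 kN

105.05


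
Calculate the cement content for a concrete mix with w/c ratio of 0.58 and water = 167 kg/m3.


Cement = water / (w/c)
= 167 / 0.58
= 287.9 kg/m3

287.9


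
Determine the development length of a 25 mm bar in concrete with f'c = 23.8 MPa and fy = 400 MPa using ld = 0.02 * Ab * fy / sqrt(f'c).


Ab = pi * 25^2 / 4 = 490.874 mm2
ld = 0.02 * 490.874 * 400 / sqrt(23.8)
= 805.0 mm

805.0


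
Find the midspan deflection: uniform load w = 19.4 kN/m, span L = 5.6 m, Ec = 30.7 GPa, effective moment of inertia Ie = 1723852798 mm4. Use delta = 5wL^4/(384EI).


Convert: L = 5.6 m = 5600 mm, Ec = 30.7 GPa = 30700 MPa
delta = 5 * 19.4 * 5600^4 / (384 * 30700 * 1723852798)
= 4.69 mm

4.69


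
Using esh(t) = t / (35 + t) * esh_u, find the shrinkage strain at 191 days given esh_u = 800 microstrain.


esh(191) = 191 / (35 + 191) * 800
= 191 / 226 * 800
= 676.1 microstrain

676.1


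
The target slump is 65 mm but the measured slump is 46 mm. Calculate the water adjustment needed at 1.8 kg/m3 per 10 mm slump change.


Difference = 65 - 46 = 19 mm
Water adjustment = 19 * 1.8 / 10 = 3.4 kg/m3

3.4


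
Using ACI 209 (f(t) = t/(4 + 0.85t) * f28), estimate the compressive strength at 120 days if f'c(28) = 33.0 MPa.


f(120) = 120 / (4 + 0.85 * 120) * 33.0
= 120 / 106.0 * 33.0
= 37.36 MPa

37.36


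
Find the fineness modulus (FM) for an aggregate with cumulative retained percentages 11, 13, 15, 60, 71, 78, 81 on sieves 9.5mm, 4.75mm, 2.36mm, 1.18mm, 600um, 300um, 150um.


FM = sum(cumulative % retained) / 100
= 329 / 100
= 3.29

3.29


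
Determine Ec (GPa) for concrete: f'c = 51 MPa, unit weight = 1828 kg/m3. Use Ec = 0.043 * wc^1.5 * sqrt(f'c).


Ec = 0.043 * 1828^1.5 * sqrt(51) / 1000
= 24.0 GPa

24.0


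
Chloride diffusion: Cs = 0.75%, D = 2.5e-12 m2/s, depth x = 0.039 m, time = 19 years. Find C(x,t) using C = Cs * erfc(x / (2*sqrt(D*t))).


t_seconds = 19 * 365.25 * 24 * 3600 = 599594400.0 s
arg = 0.039 / (2 * sqrt(2.5e-12 * 599594400.0))
= 0.5037
erfc(0.5037) = 0.4763
C = 0.75 * 0.4763 = 0.3572%

0.3572


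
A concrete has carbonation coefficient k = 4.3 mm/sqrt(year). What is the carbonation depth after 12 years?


depth = k * sqrt(t)
= 4.3 * sqrt(12)
= 14.9 mm

14.9


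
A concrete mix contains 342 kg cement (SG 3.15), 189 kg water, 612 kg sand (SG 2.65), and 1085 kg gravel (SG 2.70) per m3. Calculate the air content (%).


Vol cement = 342 / (3.15 * 1000) = 0.108571 m3
Vol water = 189 / 1000 = 0.189 m3
Vol sand = 612 / (2.65 * 1000) = 0.230943 m3
Vol gravel = 1085 / (2.70 * 1000) = 0.401852 m3
Total solid + water volume = 0.930367 m3
Air = (1 - 0.930367) * 100 = 6.96%

6.96


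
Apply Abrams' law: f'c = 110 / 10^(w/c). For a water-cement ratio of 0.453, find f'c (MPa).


f'c = 110 / 10^0.453
= 110 / 2.838
= 38.76 MPa

38.76


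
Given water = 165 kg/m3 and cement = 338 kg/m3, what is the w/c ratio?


w/c = water / cement
w/c = 165 / 338 = 0.488

0.488


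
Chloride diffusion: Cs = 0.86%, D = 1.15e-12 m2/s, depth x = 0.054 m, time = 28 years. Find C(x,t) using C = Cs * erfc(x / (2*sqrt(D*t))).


t_seconds = 28 * 365.25 * 24 * 3600 = 883612800.0 s
arg = 0.054 / (2 * sqrt(1.15e-12 * 883612800.0))
= 0.847
erfc(0.847) = 0.231
C = 0.86 * 0.231 = 0.1986%

0.1986


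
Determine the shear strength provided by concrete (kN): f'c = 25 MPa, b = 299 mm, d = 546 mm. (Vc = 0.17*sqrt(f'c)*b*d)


Vc = 0.17 * sqrt(25) * 299 * 546 / 1000
= 138.77 kN

138.77


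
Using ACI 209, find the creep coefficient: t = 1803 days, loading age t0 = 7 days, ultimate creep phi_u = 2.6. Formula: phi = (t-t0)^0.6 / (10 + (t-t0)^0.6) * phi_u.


dt = 1803 - 7 = 1796
phi = 1796^0.6 / (10 + 1796^0.6) * 2.6
= 2.339

2.339


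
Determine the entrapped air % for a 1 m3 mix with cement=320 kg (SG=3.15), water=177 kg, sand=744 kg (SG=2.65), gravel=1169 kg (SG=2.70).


Vol cement = 320 / (3.15 * 1000) = 0.101587 m3
Vol water = 177 / 1000 = 0.177 m3
Vol sand = 744 / (2.65 * 1000) = 0.280755 m3
Vol gravel = 1169 / (2.70 * 1000) = 0.432963 m3
Total solid + water volume = 0.992305 m3
Air = (1 - 0.992305) * 100 = 0.77%

0.77


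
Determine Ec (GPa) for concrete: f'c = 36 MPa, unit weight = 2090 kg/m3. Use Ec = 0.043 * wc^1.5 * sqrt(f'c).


Ec = 0.043 * 2090^1.5 * sqrt(36) / 1000
= 24.65 GPa

24.65


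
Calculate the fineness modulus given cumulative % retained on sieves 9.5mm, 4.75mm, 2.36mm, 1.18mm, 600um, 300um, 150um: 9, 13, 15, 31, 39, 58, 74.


FM = sum(cumulative % retained) / 100
= 239 / 100
= 2.39

2.39


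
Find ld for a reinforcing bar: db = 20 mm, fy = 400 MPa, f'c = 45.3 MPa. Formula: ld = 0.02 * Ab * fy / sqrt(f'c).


Ab = pi * 20^2 / 4 = 314.159 mm2
ld = 0.02 * 314.159 * 400 / sqrt(45.3)
= 373.4 mm

373.4


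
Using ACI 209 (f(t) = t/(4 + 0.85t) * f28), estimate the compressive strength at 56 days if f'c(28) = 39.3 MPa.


f(56) = 56 / (4 + 0.85 * 56) * 39.3
= 56 / 51.6 * 39.3
= 42.65 MPa

42.65


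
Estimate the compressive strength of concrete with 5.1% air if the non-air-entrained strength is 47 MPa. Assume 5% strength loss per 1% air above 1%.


Strength loss = (5.1 - 1) * 5 = 20.5%
f'c = 47 * (1 - 20.5/100)
= 37.37 MPa

37.37


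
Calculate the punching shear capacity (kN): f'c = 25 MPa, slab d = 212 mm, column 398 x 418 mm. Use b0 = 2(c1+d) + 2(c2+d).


b0 = 2*(398 + 212) + 2*(418 + 212) = 2480 mm
Vc = 0.33 * sqrt(25) * 2480 * 212 / 1000
= 867.5 kN

867.5


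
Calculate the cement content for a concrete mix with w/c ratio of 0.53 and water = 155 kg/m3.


Cement = water / (w/c)
= 155 / 0.53
= 292.5 kg/m3

292.5


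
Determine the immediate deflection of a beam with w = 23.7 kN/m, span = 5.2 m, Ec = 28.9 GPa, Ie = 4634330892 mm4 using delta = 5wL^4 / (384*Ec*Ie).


Convert: L = 5.2 m = 5200 mm, Ec = 28.9 GPa = 28900 MPa
delta = 5 * 23.7 * 5200^4 / (384 * 28900 * 4634330892)
= 1.68 mm

1.68


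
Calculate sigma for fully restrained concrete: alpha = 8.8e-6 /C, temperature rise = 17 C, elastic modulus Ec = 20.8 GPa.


sigma = alpha * dT * Ec
= 8.8e-6 * 17 * 20.8 * 1000
= 3.112 MPa

3.112


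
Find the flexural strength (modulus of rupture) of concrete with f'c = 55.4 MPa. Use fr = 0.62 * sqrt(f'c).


fr = 0.62 * sqrt(55.4)
= 4.615 MPa

4.615


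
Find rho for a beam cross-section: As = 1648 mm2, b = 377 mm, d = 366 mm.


rho = As / (b * d)
= 1648 / (377 * 366)
= 0.0119

0.0119


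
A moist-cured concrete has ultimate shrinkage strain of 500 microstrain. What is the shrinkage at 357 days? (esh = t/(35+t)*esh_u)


esh(357) = 357 / (35 + 357) * 500
= 357 / 392 * 500
= 455.4 microstrain

455.4


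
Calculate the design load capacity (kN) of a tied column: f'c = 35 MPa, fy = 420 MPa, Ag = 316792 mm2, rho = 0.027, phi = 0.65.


Ast = rho * Ag = 0.027 * 316792 = 8553.384 mm2
phi*Pn = 0.65 * 0.80 * (0.85 * 35 * (316792 - 8553.384) + 420 * 8553.384) / 1000
= 6636.51 kN

6636.51


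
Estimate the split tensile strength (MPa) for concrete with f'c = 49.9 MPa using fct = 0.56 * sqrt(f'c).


fct = 0.56 * sqrt(49.9)
= 0.56 * 7.064
= 3.956 MPa

3.956


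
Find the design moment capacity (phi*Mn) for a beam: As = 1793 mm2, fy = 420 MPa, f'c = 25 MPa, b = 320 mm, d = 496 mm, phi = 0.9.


a = As * fy / (0.85 * f'c * b)
= 1793 * 420 / (0.85 * 25 * 320)
= 110.7441 mm
Mn = As * fy * (d - a/2) / 10^6
= 331.8193 kN-m
phi*Mn = 0.9 * 331.8193 = 298.64 kN-m

298.64


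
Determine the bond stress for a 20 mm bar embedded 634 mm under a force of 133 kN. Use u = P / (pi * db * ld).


u = P / (pi * db * ld)
= 133 * 1000 / (pi * 20 * 634)
= 3.339 MPa

3.339


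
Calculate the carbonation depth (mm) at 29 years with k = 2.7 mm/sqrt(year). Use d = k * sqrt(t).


depth = k * sqrt(t)
= 2.7 * sqrt(29)
= 14.54 mm

14.54


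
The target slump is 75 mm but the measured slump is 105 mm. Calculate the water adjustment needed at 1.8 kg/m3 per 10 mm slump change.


Difference = 75 - 105 = -30 mm
Water adjustment = -30 * 1.8 / 10 = -5.4 kg/m3

-5.4


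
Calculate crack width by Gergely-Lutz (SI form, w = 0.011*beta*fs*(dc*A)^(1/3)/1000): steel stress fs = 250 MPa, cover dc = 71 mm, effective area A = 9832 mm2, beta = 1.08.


w = 0.011 * beta * fs * (dc * A)^(1/3) / 1000
= 0.011 * 1.08 * 250 * (71 * 9832)^(1/3) / 1000
= 0.263 mm

0.263


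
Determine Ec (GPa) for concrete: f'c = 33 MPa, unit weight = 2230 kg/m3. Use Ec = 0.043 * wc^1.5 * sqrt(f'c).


Ec = 0.043 * 2230^1.5 * sqrt(33) / 1000
= 26.01 GPa

26.01


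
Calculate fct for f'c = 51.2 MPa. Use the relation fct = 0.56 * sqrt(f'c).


fct = 0.56 * sqrt(51.2)
= 0.56 * 7.155
= 4.007 MPa

4.007


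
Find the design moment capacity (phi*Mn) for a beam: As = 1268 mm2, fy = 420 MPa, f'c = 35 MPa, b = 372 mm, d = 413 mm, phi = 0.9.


a = As * fy / (0.85 * f'c * b)
= 1268 * 420 / (0.85 * 35 * 372)
= 48.1214 mm
Mn = As * fy * (d - a/2) / 10^6
= 207.1335 kN-m
phi*Mn = 0.9 * 207.1335 = 186.42 kN-m

186.42


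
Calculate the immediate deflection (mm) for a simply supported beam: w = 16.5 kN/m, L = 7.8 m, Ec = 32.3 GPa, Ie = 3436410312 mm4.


Convert: L = 7.8 m = 7800 mm, Ec = 32.3 GPa = 32300 MPa
delta = 5 * 16.5 * 7800^4 / (384 * 32300 * 3436410312)
= 7.16 mm

7.16


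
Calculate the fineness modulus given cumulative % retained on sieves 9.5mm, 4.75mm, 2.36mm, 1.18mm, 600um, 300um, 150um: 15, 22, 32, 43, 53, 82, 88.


FM = sum(cumulative % retained) / 100
= 335 / 100
= 3.35

3.35


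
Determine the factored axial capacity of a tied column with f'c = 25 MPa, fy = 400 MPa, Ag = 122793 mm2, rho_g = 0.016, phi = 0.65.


Ast = rho * Ag = 0.016 * 122793 = 1964.688 mm2
phi*Pn = 0.65 * 0.80 * (0.85 * 25 * (122793 - 1964.688) + 400 * 1964.688) / 1000
= 1743.81 kN

1743.81


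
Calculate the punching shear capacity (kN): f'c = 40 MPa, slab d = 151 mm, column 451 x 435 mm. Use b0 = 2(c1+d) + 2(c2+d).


b0 = 2*(451 + 151) + 2*(435 + 151) = 2376 mm
Vc = 0.33 * sqrt(40) * 2376 * 151 / 1000
= 748.8 kN

748.8


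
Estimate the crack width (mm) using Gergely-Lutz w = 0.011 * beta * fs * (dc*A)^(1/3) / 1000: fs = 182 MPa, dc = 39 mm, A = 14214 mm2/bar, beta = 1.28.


w = 0.011 * beta * fs * (dc * A)^(1/3) / 1000
= 0.011 * 1.28 * 182 * (39 * 14214)^(1/3) / 1000
= 0.211 mm

0.211


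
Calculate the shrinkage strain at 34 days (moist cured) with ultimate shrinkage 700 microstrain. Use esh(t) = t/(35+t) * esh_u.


esh(34) = 34 / (35 + 34) * 700
= 34 / 69 * 700
= 344.9 microstrain

344.9


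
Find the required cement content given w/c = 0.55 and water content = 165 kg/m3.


Cement = water / (w/c)
= 165 / 0.55
= 300.0 kg/m3

300.0


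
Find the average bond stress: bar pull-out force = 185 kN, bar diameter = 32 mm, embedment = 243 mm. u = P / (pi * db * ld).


u = P / (pi * db * ld)
= 185 * 1000 / (pi * 32 * 243)
= 7.573 MPa

7.573


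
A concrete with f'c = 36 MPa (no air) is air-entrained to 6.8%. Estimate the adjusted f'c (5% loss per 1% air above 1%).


Strength loss = (6.8 - 1) * 5 = 29.0%
f'c = 36 * (1 - 29.0/100)
= 25.56 MPa

25.56


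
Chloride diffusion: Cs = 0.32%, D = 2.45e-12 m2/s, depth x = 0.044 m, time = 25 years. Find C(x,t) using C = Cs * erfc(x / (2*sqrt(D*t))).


t_seconds = 25 * 365.25 * 24 * 3600 = 788940000.0 s
arg = 0.044 / (2 * sqrt(2.45e-12 * 788940000.0))
= 0.5004
erfc(0.5004) = 0.4791
C = 0.32 * 0.4791 = 0.1533%

0.1533


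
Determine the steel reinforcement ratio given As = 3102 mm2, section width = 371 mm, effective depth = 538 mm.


rho = As / (b * d)
= 3102 / (371 * 538)
= 0.0155

0.0155


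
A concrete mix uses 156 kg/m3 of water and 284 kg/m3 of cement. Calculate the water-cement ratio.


w/c = water / cement
w/c = 156 / 284 = 0.549

0.549


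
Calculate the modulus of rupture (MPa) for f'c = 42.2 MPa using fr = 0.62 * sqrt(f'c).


fr = 0.62 * sqrt(42.2)
= 4.028 MPa

4.028


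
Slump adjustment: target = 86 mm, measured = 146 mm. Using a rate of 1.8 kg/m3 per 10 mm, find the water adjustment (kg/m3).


Difference = 86 - 146 = -60 mm
Water adjustment = -60 * 1.8 / 10 = -10.8 kg/m3

-10.8


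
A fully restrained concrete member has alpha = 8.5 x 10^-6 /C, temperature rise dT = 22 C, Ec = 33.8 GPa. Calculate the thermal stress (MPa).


sigma = alpha * dT * Ec
= 8.5e-6 * 22 * 33.8 * 1000
= 6.321 MPa

6.321


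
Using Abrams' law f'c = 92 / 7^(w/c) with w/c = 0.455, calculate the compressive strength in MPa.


f'c = 92 / 7^0.455
= 92 / 2.424
= 37.95 MPa

37.95


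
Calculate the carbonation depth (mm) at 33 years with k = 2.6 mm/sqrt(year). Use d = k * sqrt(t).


depth = k * sqrt(t)
= 2.6 * sqrt(33)
= 14.94 mm

14.94


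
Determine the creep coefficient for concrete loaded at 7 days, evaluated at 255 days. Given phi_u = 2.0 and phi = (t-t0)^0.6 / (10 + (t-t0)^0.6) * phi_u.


dt = 255 - 7 = 248
phi = 248^0.6 / (10 + 248^0.6) * 2.0
= 1.464

1.464


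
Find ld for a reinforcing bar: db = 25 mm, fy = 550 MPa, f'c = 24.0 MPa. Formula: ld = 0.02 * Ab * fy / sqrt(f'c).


Ab = pi * 25^2 / 4 = 490.874 mm2
ld = 0.02 * 490.874 * 550 / sqrt(24.0)
= 1102.2 mm

1102.2


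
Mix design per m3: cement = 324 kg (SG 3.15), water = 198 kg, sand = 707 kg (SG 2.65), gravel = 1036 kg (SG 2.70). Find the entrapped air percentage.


Vol cement = 324 / (3.15 * 1000) = 0.102857 m3
Vol water = 198 / 1000 = 0.198 m3
Vol sand = 707 / (2.65 * 1000) = 0.266792 m3
Vol gravel = 1036 / (2.70 * 1000) = 0.383704 m3
Total solid + water volume = 0.951353 m3
Air = (1 - 0.951353) * 100 = 4.86%

4.86


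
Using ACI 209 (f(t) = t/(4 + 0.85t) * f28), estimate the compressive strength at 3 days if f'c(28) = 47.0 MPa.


f(3) = 3 / (4 + 0.85 * 3) * 47.0
= 3 / 6.55 * 47.0
= 21.53 MPa

21.53


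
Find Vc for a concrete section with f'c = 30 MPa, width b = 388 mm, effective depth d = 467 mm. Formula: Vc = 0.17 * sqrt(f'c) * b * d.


Vc = 0.17 * sqrt(30) * 388 * 467 / 1000
= 168.72 kN

168.72


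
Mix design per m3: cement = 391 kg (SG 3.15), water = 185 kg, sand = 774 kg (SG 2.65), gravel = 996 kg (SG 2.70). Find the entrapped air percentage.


Vol cement = 391 / (3.15 * 1000) = 0.124127 m3
Vol water = 185 / 1000 = 0.185 m3
Vol sand = 774 / (2.65 * 1000) = 0.292075 m3
Vol gravel = 996 / (2.70 * 1000) = 0.368889 m3
Total solid + water volume = 0.970091 m3
Air = (1 - 0.970091) * 100 = 2.99%

2.99


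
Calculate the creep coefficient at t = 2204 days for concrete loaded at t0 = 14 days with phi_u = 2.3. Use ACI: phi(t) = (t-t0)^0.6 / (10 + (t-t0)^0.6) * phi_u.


dt = 2204 - 14 = 2190
phi = 2190^0.6 / (10 + 2190^0.6) * 2.3
= 2.093

2.093


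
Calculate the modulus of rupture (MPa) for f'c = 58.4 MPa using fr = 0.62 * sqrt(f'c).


fr = 0.62 * sqrt(58.4)
= 4.738 MPa

4.738


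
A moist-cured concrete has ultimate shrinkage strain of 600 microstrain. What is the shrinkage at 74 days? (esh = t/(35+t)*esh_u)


esh(74) = 74 / (35 + 74) * 600
= 74 / 109 * 600
= 407.3 microstrain

407.3


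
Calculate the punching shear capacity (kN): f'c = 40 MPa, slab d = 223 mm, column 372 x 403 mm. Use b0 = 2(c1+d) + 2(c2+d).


b0 = 2*(372 + 223) + 2*(403 + 223) = 2442 mm
Vc = 0.33 * sqrt(40) * 2442 * 223 / 1000
= 1136.57 kN

1136.57


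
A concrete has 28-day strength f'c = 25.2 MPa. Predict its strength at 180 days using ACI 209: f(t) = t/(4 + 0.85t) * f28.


f(180) = 180 / (4 + 0.85 * 180) * 25.2
= 180 / 157.0 * 25.2
= 28.89 MPa

28.89


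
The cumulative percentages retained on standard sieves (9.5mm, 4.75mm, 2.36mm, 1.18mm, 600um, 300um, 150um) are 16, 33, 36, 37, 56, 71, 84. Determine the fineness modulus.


FM = sum(cumulative % retained) / 100
= 333 / 100
= 3.33

3.33


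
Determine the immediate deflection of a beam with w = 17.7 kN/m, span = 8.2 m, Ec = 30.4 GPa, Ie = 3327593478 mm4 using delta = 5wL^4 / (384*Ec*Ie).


Convert: L = 8.2 m = 8200 mm, Ec = 30.4 GPa = 30400 MPa
delta = 5 * 17.7 * 8200^4 / (384 * 30400 * 3327593478)
= 10.3 mm

10.3


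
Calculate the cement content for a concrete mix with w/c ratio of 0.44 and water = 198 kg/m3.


Cement = water / (w/c)
= 198 / 0.44
= 450.0 kg/m3

450.0


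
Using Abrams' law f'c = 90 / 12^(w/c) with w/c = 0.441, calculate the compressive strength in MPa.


f'c = 90 / 12^0.441
= 90 / 2.992
= 30.08 MPa

30.08


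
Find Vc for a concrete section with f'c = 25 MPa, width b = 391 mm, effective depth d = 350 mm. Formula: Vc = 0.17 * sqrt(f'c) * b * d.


Vc = 0.17 * sqrt(25) * 391 * 350 / 1000
= 116.32 kN

116.32


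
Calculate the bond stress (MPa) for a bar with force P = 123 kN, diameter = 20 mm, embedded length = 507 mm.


u = P / (pi * db * ld)
= 123 * 1000 / (pi * 20 * 507)
= 3.861 MPa

3.861


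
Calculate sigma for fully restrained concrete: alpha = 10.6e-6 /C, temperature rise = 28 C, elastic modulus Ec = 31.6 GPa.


sigma = alpha * dT * Ec
= 10.6e-6 * 28 * 31.6 * 1000
= 9.379 MPa

9.379


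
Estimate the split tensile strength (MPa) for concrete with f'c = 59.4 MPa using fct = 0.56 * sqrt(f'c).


fct = 0.56 * sqrt(59.4)
= 0.56 * 7.707
= 4.316 MPa

4.316


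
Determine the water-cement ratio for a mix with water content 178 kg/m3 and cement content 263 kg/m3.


w/c = water / cement
w/c = 178 / 263 = 0.677

0.677


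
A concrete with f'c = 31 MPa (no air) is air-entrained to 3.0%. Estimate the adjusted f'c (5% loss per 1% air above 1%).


Strength loss = (3.0 - 1) * 5 = 10.0%
f'c = 31 * (1 - 10.0/100)
= 27.9 MPa

27.9


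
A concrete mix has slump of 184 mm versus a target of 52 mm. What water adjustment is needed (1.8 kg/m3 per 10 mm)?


Difference = 52 - 184 = -132 mm
Water adjustment = -132 * 1.8 / 10 = -23.8 kg/m3

-23.8


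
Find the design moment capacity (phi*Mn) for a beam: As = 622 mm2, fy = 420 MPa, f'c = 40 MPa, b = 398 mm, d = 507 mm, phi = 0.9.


a = As * fy / (0.85 * f'c * b)
= 622 * 420 / (0.85 * 40 * 398)
= 19.3054 mm
Mn = As * fy * (d - a/2) / 10^6
= 129.927 kN-m
phi*Mn = 0.9 * 129.927 = 116.93 kN-m

116.93


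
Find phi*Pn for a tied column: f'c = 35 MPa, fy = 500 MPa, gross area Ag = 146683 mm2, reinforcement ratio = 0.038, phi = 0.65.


Ast = rho * Ag = 0.038 * 146683 = 5573.954 mm2
phi*Pn = 0.65 * 0.80 * (0.85 * 35 * (146683 - 5573.954) + 500 * 5573.954) / 1000
= 3632.18 kN

3632.18


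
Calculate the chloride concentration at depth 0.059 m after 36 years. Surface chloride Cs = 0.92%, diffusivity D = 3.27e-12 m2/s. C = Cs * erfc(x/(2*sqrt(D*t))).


t_seconds = 36 * 365.25 * 24 * 3600 = 1136073600.0 s
arg = 0.059 / (2 * sqrt(3.27e-12 * 1136073600.0))
= 0.484
erfc(0.484) = 0.4937
C = 0.92 * 0.4937 = 0.4542%

0.4542


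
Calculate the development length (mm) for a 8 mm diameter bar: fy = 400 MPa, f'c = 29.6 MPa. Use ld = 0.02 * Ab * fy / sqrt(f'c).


Ab = pi * 8^2 / 4 = 50.265 mm2
ld = 0.02 * 50.265 * 400 / sqrt(29.6)
= 73.9 mm

73.9


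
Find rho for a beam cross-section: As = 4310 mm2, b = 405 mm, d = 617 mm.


rho = As / (b * d)
= 4310 / (405 * 617)
= 0.0172

0.0172


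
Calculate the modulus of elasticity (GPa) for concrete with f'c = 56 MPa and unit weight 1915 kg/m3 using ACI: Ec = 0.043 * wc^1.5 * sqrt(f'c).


Ec = 0.043 * 1915^1.5 * sqrt(56) / 1000
= 26.97 GPa

26.97


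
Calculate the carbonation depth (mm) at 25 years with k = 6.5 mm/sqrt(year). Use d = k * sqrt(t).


depth = k * sqrt(t)
= 6.5 * sqrt(25)
= 32.5 mm

32.5


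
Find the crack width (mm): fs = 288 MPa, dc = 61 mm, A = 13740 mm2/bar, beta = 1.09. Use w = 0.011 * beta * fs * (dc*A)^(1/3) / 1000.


w = 0.011 * beta * fs * (dc * A)^(1/3) / 1000
= 0.011 * 1.09 * 288 * (61 * 13740)^(1/3) / 1000
= 0.326 mm

0.326


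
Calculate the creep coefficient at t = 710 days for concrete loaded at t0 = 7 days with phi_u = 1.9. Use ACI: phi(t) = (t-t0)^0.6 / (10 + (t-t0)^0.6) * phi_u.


dt = 710 - 7 = 703
phi = 703^0.6 / (10 + 703^0.6) * 1.9
= 1.589

1.589


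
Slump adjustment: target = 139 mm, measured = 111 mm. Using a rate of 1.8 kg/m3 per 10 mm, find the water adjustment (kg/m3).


Difference = 139 - 111 = 28 mm
Water adjustment = 28 * 1.8 / 10 = 5.0 kg/m3

5.0


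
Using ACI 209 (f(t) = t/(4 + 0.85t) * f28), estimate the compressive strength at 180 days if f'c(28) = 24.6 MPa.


f(180) = 180 / (4 + 0.85 * 180) * 24.6
= 180 / 157.0 * 24.6
= 28.2 MPa

28.2


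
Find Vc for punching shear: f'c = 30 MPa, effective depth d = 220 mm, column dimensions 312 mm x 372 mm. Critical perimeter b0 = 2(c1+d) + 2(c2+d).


b0 = 2*(312 + 220) + 2*(372 + 220) = 2248 mm
Vc = 0.33 * sqrt(30) * 2248 * 220 / 1000
= 893.91 kN

893.91


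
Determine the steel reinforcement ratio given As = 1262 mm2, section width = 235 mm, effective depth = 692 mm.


rho = As / (b * d)
= 1262 / (235 * 692)
= 0.0078

0.0078


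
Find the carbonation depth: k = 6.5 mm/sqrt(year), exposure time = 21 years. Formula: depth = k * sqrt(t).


depth = k * sqrt(t)
= 6.5 * sqrt(21)
= 29.79 mm

29.79


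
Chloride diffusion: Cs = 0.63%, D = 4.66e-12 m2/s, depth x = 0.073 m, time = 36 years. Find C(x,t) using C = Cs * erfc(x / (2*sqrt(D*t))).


t_seconds = 36 * 365.25 * 24 * 3600 = 1136073600.0 s
arg = 0.073 / (2 * sqrt(4.66e-12 * 1136073600.0))
= 0.5016
erfc(0.5016) = 0.4781
C = 0.63 * 0.4781 = 0.3012%

0.3012


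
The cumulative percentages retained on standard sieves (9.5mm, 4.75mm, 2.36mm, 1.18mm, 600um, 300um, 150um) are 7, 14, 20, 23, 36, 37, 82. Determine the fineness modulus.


FM = sum(cumulative % retained) / 100
= 219 / 100
= 2.19

2.19


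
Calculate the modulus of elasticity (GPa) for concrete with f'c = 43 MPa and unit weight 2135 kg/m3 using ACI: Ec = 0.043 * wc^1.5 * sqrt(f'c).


Ec = 0.043 * 2135^1.5 * sqrt(43) / 1000
= 27.82 GPa

27.82


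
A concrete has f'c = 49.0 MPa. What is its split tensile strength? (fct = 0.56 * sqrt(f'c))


fct = 0.56 * sqrt(49.0)
= 0.56 * 7.0
= 3.92 MPa

3.92


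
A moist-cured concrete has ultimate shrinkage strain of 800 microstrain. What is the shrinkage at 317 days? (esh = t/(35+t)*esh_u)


esh(317) = 317 / (35 + 317) * 800
= 317 / 352 * 800
= 720.5 microstrain

720.5


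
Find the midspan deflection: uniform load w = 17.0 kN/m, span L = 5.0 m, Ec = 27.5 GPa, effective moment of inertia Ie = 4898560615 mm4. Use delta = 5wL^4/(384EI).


Convert: L = 5.0 m = 5000 mm, Ec = 27.5 GPa = 27500 MPa
delta = 5 * 17.0 * 5000^4 / (384 * 27500 * 4898560615)
= 1.03 mm

1.03


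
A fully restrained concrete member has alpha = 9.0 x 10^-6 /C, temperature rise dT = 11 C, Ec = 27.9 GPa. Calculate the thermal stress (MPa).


sigma = alpha * dT * Ec
= 9.0e-6 * 11 * 27.9 * 1000
= 2.762 MPa

2.762


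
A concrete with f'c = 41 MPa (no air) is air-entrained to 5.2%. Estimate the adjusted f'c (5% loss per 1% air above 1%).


Strength loss = (5.2 - 1) * 5 = 21.0%
f'c = 41 * (1 - 21.0/100)
= 32.39 MPa

32.39


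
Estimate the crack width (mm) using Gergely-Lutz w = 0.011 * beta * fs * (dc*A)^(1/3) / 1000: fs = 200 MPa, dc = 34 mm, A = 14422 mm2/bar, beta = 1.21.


w = 0.011 * beta * fs * (dc * A)^(1/3) / 1000
= 0.011 * 1.21 * 200 * (34 * 14422)^(1/3) / 1000
= 0.21 mm

0.21


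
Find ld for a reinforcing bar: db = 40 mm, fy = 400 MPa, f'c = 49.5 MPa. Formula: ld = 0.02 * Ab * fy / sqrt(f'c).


Ab = pi * 40^2 / 4 = 1256.637 mm2
ld = 0.02 * 1256.637 * 400 / sqrt(49.5)
= 1428.9 mm

1428.9


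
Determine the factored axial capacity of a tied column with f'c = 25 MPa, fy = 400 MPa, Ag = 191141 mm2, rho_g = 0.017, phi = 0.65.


Ast = rho * Ag = 0.017 * 191141 = 3249.397 mm2
phi*Pn = 0.65 * 0.80 * (0.85 * 25 * (191141 - 3249.397) + 400 * 3249.397) / 1000
= 2752.08 kN

2752.08


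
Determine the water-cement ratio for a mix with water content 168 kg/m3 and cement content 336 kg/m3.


w/c = water / cement
w/c = 168 / 336 = 0.5

0.5


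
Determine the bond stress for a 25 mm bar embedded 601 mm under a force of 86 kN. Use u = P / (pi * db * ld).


u = P / (pi * db * ld)
= 86 * 1000 / (pi * 25 * 601)
= 1.822 MPa

1.822


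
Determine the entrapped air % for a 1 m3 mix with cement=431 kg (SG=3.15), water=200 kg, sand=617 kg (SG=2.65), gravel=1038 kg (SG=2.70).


Vol cement = 431 / (3.15 * 1000) = 0.136825 m3
Vol water = 200 / 1000 = 0.2 m3
Vol sand = 617 / (2.65 * 1000) = 0.23283 m3
Vol gravel = 1038 / (2.70 * 1000) = 0.384444 m3
Total solid + water volume = 0.9541 m3
Air = (1 - 0.9541) * 100 = 4.59%

4.59


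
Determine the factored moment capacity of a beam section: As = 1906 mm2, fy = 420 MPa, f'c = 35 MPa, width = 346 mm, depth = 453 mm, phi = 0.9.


a = As * fy / (0.85 * f'c * b)
= 1906 * 420 / (0.85 * 35 * 346)
= 77.7695 mm
Mn = As * fy * (d - a/2) / 10^6
= 331.5076 kN-m
phi*Mn = 0.9 * 331.5076 = 298.36 kN-m

298.36


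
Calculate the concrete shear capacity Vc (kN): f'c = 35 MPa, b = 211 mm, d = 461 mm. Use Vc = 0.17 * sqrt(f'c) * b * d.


Vc = 0.17 * sqrt(35) * 211 * 461 / 1000
= 97.83 kN

97.83
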